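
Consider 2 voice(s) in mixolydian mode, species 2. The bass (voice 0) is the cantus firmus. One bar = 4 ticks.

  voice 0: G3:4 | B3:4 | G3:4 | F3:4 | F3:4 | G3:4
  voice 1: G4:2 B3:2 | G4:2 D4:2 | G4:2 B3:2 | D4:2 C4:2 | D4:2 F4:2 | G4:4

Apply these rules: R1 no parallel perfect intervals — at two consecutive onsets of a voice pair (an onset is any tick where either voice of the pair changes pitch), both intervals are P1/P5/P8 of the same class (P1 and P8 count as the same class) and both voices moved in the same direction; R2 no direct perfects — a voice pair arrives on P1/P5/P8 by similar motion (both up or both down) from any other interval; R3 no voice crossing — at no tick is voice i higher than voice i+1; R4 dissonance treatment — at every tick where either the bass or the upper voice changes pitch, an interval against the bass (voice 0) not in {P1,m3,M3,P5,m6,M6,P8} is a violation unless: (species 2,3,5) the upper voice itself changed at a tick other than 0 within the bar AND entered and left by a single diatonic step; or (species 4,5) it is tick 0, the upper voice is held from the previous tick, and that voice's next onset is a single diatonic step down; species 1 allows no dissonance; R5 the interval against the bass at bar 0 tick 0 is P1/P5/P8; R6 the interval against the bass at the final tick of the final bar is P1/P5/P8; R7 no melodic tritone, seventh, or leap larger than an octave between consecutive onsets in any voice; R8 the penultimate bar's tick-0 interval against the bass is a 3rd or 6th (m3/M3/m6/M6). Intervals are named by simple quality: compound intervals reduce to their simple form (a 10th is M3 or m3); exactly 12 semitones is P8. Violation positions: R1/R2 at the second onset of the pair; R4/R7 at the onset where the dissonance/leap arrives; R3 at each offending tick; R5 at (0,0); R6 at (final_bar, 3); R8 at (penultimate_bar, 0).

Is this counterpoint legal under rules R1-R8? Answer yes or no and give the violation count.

No (1 violations)

bar 0: v0=G3 v1=G4 (P8)
bar 1: v0=B3 v1=G4 (m6)
bar 2: v0=G3 v1=G4 (P8)
bar 3: v0=F3 v1=D4 (M6)
bar 4: v0=F3 v1=D4 (M6)
bar 5: v0=G3 v1=G4 (P8)
  R1 @ bar5.0: F3/F4 P8 -> G3/G4 P8 similar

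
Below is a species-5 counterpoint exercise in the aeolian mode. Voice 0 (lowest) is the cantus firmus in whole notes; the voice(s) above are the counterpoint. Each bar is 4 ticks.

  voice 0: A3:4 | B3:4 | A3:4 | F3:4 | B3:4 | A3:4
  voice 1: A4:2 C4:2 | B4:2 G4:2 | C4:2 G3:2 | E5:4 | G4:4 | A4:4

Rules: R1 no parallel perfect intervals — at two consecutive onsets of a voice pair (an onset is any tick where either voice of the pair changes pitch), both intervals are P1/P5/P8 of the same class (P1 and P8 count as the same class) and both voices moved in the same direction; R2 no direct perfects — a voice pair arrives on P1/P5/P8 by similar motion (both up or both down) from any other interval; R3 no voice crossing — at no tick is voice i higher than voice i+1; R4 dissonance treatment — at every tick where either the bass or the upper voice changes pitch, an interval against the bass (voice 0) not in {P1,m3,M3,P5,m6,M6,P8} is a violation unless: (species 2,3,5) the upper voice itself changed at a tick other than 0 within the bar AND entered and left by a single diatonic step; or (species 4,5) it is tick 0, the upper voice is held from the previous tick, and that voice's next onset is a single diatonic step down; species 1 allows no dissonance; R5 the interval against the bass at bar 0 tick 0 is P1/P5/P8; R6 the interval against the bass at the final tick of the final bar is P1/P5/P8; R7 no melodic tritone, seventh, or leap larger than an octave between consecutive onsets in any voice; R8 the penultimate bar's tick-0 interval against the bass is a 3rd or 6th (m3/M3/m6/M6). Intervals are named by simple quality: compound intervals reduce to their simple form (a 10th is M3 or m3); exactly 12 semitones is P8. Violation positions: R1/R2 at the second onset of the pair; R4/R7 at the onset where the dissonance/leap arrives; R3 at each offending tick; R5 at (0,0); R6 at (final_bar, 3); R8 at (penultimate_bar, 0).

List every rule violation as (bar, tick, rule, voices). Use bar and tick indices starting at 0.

bar 0: v0=A3 v1=A4 downbeat P8
bar 1: v0=B3 v1=B4 downbeat P8
bar 2: v0=A3 v1=C4 downbeat m3
bar 3: v0=F3 v1=E5 downbeat M7
bar 4: v0=B3 v1=G4 downbeat m6
bar 5: v0=A3 v1=A4 downbeat P8
  -> R2 @ bar 1 tick 0 v(0, 1): A3/C4 m3 -> B3/B4 P8 similar
  -> R7 @ bar 1 tick 0 v(1,): C4->B4 leap 11st
  -> R3 @ bar 2 tick 2 v(0, 1): A3 above G3
  -> R4 @ bar 2 tick 2 v(0, 1): A3/G3 M2 untreated
  -> R3 @ bar 2 tick 3 v(0, 1): A3 above G3
  -> R4 @ bar 3 tick 0 v(0, 1): F3/E5 M7 untreated
  -> R7 @ bar 3 tick 0 v(1,): G3->E5 leap 21st
  -> R7 @ bar 4 tick 0 v(0,): F3->B3 leap 6st

(1, 0, R2, (0, 1))
(1, 0, R7, (1,))
(2, 2, R3, (0, 1))
(2, 2, R4, (0, 1))
(2, 3, R3, (0, 1))
(3, 0, R4, (0, 1))
(3, 0, R7, (1,))
(4, 0, R7, (0,))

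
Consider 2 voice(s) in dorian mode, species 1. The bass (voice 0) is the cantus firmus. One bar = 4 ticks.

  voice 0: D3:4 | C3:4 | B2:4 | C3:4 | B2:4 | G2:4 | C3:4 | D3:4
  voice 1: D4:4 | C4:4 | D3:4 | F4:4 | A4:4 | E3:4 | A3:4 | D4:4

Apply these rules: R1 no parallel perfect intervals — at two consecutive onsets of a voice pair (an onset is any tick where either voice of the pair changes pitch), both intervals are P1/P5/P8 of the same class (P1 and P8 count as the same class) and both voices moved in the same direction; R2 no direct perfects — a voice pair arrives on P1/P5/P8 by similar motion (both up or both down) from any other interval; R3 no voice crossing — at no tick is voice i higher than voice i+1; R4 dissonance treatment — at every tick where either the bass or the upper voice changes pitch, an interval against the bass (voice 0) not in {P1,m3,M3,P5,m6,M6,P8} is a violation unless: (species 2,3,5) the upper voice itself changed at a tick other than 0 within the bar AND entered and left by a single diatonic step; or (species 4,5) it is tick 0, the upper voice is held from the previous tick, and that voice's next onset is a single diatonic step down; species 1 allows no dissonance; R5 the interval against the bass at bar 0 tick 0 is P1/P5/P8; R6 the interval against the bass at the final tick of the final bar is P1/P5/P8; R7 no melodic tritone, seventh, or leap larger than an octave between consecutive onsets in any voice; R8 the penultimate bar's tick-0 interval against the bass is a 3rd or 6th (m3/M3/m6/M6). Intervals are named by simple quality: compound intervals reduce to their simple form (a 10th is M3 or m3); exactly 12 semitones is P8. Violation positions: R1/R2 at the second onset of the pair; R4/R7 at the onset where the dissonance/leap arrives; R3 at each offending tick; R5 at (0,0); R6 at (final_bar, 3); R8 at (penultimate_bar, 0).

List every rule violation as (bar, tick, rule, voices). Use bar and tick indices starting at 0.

(1, 0, R1, (0, 1))
(2, 0, R7, (1,))
(3, 0, R4, (0, 1))
(3, 0, R7, (1,))
(4, 0, R4, (0, 1))
(5, 0, R7, (1,))
(7, 0, R2, (0, 1))

bar 0: v0=D3 v1=D4 downbeat P8
bar 1: v0=C3 v1=C4 downbeat P8
bar 2: v0=B2 v1=D3 downbeat m3
bar 3: v0=C3 v1=F4 downbeat P4
bar 4: v0=B2 v1=A4 downbeat m7
bar 5: v0=G2 v1=E3 downbeat M6
bar 6: v0=C3 v1=A3 downbeat M6
bar 7: v0=D3 v1=D4 downbeat P8
  -> R1 @ bar 1 tick 0 v(0, 1): D3/D4 P8 -> C3/C4 P8 similar
  -> R7 @ bar 2 tick 0 v(1,): C4->D3 leap 10st
  -> R4 @ bar 3 tick 0 v(0, 1): C3/F4 P4 untreated
  -> R7 @ bar 3 tick 0 v(1,): D3->F4 leap 15st
  -> R4 @ bar 4 tick 0 v(0, 1): B2/A4 m7 untreated
  -> R7 @ bar 5 tick 0 v(1,): A4->E3 leap 17st
  -> R2 @ bar 7 tick 0 v(0, 1): C3/A3 M6 -> D3/D4 P8 similar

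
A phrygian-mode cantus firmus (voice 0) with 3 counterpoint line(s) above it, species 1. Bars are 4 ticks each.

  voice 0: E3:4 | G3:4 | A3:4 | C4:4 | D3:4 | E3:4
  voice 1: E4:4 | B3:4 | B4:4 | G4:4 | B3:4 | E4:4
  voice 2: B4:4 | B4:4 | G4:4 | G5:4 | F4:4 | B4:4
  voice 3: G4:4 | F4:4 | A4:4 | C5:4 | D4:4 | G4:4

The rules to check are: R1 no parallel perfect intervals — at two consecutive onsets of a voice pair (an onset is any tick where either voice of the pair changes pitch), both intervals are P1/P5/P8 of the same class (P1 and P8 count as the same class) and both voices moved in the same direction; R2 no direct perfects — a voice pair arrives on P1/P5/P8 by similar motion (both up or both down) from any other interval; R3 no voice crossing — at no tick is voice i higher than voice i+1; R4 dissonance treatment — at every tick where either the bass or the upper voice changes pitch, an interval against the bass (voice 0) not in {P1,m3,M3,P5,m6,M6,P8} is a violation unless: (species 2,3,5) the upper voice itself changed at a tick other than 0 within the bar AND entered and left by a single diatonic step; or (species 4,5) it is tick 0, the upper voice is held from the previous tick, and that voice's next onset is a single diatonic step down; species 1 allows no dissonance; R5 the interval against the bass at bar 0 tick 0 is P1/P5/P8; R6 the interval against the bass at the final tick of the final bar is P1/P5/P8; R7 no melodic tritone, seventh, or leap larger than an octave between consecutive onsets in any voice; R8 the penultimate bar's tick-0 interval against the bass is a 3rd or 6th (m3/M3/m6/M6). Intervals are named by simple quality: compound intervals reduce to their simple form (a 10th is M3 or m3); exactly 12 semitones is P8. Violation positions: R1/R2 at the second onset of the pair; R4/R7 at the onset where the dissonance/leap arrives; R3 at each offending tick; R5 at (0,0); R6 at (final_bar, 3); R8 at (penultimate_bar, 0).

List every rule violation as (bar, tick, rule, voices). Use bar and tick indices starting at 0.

bar 0: v0=E3 v1=E4 v2=B4 v3=G4 downbeat m3
bar 1: v0=G3 v1=B3 v2=B4 v3=F4 downbeat m7
bar 2: v0=A3 v1=B4 v2=G4 v3=A4 downbeat P8
bar 3: v0=C4 v1=G4 v2=G5 v3=C5 downbeat P8
bar 4: v0=D3 v1=B3 v2=F4 v3=D4 downbeat P8
bar 5: v0=E3 v1=E4 v2=B4 v3=G4 downbeat m3
  -> R3 @ bar 0 tick 0 v(2, 3): B4 above G4
  -> R5 @ bar 0 tick 0 v(0, 3): opens on m3
  -> R3 @ bar 0 tick 1 v(2, 3): B4 above G4
  -> R3 @ bar 0 tick 2 v(2, 3): B4 above G4
  -> R3 @ bar 0 tick 3 v(2, 3): B4 above G4
  -> R3 @ bar 1 tick 0 v(2, 3): B4 above F4
  -> R4 @ bar 1 tick 0 v(0, 3): G3/F4 m7 untreated
  -> R3 @ bar 1 tick 1 v(2, 3): B4 above F4
  -> R3 @ bar 1 tick 2 v(2, 3): B4 above F4
  -> R3 @ bar 1 tick 3 v(2, 3): B4 above F4
  -> R2 @ bar 2 tick 0 v(0, 3): G3/F4 m7 -> A3/A4 P8 similar
  -> R3 @ bar 2 tick 0 v(1, 2): B4 above G4
  -> R4 @ bar 2 tick 0 v(0, 1): A3/B4 M2 untreated
  -> R4 @ bar 2 tick 0 v(0, 2): A3/G4 m7 untreated
  -> R3 @ bar 2 tick 1 v(1, 2): B4 above G4
  -> R3 @ bar 2 tick 2 v(1, 2): B4 above G4
  -> R3 @ bar 2 tick 3 v(1, 2): B4 above G4
  -> R1 @ bar 3 tick 0 v(0, 3): A3/A4 P8 -> C4/C5 P8 similar
  -> R2 @ bar 3 tick 0 v(0, 2): A3/G4 m7 -> C4/G5 P5 similar
  -> R2 @ bar 3 tick 0 v(2, 3): G4/A4 M2 -> G5/C5 P5 similar
  -> R3 @ bar 3 tick 0 v(2, 3): G5 above C5
  -> R3 @ bar 3 tick 1 v(2, 3): G5 above C5
  -> R3 @ bar 3 tick 2 v(2, 3): G5 above C5
  -> R3 @ bar 3 tick 3 v(2, 3): G5 above C5
  -> R1 @ bar 4 tick 0 v(0, 3): C4/C5 P8 -> D3/D4 P8 similar
  -> R3 @ bar 4 tick 0 v(2, 3): F4 above D4
  -> R7 @ bar 4 tick 0 v(0,): C4->D3 leap 10st
  -> R7 @ bar 4 tick 0 v(2,): G5->F4 leap 14st
  -> R7 @ bar 4 tick 0 v(3,): C5->D4 leap 10st
  -> R8 @ bar 4 tick 0 v(0, 3): penult P8 not 3rd/6th
  -> R3 @ bar 4 tick 1 v(2, 3): F4 above D4
  -> R3 @ bar 4 tick 2 v(2, 3): F4 above D4
  -> R3 @ bar 4 tick 3 v(2, 3): F4 above D4
  -> R2 @ bar 5 tick 0 v(0, 1): D3/B3 M6 -> E3/E4 P8 similar
  -> R2 @ bar 5 tick 0 v(0, 2): D3/F4 m3 -> E3/B4 P5 similar
  -> R2 @ bar 5 tick 0 v(1, 2): B3/F4 TT -> E4/B4 P5 similar
  -> R3 @ bar 5 tick 0 v(2, 3): B4 above G4
  -> R7 @ bar 5 tick 0 v(2,): F4->B4 leap 6st
  -> R3 @ bar 5 tick 1 v(2, 3): B4 above G4
  -> R3 @ bar 5 tick 2 v(2, 3): B4 above G4
  -> R3 @ bar 5 tick 3 v(2, 3): B4 above G4
  -> R6 @ bar 5 tick 3 v(0, 3): closes on m3

(0, 0, R3, (2, 3))
(0, 0, R5, (0, 3))
(0, 1, R3, (2, 3))
(0, 2, R3, (2, 3))
(0, 3, R3, (2, 3))
(1, 0, R3, (2, 3))
(1, 0, R4, (0, 3))
(1, 1, R3, (2, 3))
(1, 2, R3, (2, 3))
(1, 3, R3, (2, 3))
(2, 0, R2, (0, 3))
(2, 0, R3, (1, 2))
(2, 0, R4, (0, 1))
(2, 0, R4, (0, 2))
(2, 1, R3, (1, 2))
(2, 2, R3, (1, 2))
(2, 3, R3, (1, 2))
(3, 0, R1, (0, 3))
(3, 0, R2, (0, 2))
(3, 0, R2, (2, 3))
(3, 0, R3, (2, 3))
(3, 1, R3, (2, 3))
(3, 2, R3, (2, 3))
(3, 3, R3, (2, 3))
(4, 0, R1, (0, 3))
(4, 0, R3, (2, 3))
(4, 0, R7, (0,))
(4, 0, R7, (2,))
(4, 0, R7, (3,))
(4, 0, R8, (0, 3))
(4, 1, R3, (2, 3))
(4, 2, R3, (2, 3))
(4, 3, R3, (2, 3))
(5, 0, R2, (0, 1))
(5, 0, R2, (0, 2))
(5, 0, R2, (1, 2))
(5, 0, R3, (2, 3))
(5, 0, R7, (2,))
(5, 1, R3, (2, 3))
(5, 2, R3, (2, 3))
(5, 3, R3, (2, 3))
(5, 3, R6, (0, 3))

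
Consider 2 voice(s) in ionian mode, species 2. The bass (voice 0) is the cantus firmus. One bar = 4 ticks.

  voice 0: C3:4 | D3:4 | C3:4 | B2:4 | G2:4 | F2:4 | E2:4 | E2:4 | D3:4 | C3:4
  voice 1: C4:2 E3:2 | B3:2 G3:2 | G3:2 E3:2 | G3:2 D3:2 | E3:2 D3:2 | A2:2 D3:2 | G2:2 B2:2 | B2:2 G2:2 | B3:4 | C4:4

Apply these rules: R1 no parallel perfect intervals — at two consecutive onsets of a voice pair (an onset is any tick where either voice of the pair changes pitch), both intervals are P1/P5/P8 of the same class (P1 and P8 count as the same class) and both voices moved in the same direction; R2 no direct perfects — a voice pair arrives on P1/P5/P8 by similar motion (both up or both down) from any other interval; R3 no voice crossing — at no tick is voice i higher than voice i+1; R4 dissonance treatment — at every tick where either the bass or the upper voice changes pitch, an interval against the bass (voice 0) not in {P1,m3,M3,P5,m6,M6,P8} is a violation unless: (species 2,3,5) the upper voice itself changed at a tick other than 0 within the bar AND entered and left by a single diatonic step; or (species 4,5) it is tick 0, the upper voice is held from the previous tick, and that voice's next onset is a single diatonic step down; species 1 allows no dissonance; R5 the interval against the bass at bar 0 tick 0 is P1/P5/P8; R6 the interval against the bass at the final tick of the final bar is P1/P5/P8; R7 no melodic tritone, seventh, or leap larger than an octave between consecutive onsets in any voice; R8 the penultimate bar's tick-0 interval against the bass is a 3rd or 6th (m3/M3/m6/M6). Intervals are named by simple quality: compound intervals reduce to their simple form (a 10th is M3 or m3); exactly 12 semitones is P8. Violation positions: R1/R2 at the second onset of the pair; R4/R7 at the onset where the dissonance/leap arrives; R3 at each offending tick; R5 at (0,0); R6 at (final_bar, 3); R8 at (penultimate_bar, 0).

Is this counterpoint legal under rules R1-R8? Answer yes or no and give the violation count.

bar 0: v0=C3 v1=C4 (P8)
bar 1: v0=D3 v1=B3 (M6)
bar 2: v0=C3 v1=G3 (P5)
bar 3: v0=B2 v1=G3 (m6)
bar 4: v0=G2 v1=E3 (M6)
bar 5: v0=F2 v1=A2 (M3)
bar 6: v0=E2 v1=G2 (m3)
bar 7: v0=E2 v1=B2 (P5)
bar 8: v0=D3 v1=B3 (M6)
bar 9: v0=C3 v1=C4 (P8)
  R4 @ bar1.2: D3/G3 P4 untreated
  R7 @ bar8.0: E2->D3 leap 10st
  R7 @ bar8.0: G2->B3 leap 16st

No (3 violations)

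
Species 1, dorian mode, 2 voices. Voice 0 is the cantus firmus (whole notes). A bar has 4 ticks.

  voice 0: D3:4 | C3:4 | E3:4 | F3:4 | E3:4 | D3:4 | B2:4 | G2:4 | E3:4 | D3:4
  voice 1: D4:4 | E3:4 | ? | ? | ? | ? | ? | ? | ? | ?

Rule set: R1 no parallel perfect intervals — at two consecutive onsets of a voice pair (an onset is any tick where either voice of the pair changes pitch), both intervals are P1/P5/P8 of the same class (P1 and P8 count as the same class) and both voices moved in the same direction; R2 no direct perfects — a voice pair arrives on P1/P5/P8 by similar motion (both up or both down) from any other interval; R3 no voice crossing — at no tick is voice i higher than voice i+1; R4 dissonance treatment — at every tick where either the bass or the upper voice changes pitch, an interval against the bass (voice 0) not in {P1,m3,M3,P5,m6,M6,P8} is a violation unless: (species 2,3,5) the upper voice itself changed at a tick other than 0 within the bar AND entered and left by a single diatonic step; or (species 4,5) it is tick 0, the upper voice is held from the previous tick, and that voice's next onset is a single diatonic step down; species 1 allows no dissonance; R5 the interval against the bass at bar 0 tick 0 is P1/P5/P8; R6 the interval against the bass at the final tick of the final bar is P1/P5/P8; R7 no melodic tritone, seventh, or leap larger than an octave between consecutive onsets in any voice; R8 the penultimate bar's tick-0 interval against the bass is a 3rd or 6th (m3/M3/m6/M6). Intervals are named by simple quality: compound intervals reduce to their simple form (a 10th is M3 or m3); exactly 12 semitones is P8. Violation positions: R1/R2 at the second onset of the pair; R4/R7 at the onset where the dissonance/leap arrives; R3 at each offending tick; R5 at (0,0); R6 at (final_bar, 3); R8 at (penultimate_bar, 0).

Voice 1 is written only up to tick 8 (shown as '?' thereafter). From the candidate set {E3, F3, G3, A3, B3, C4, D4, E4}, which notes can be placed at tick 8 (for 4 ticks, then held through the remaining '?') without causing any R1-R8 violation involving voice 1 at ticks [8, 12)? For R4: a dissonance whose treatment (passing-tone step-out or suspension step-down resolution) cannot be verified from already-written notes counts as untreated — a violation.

{C4, E3, G3}

E3: legal
F3: violates R4
G3: legal
A3: violates R4
B3: violates R2
C4: legal
D4: violates R4,R7
E4: violates R2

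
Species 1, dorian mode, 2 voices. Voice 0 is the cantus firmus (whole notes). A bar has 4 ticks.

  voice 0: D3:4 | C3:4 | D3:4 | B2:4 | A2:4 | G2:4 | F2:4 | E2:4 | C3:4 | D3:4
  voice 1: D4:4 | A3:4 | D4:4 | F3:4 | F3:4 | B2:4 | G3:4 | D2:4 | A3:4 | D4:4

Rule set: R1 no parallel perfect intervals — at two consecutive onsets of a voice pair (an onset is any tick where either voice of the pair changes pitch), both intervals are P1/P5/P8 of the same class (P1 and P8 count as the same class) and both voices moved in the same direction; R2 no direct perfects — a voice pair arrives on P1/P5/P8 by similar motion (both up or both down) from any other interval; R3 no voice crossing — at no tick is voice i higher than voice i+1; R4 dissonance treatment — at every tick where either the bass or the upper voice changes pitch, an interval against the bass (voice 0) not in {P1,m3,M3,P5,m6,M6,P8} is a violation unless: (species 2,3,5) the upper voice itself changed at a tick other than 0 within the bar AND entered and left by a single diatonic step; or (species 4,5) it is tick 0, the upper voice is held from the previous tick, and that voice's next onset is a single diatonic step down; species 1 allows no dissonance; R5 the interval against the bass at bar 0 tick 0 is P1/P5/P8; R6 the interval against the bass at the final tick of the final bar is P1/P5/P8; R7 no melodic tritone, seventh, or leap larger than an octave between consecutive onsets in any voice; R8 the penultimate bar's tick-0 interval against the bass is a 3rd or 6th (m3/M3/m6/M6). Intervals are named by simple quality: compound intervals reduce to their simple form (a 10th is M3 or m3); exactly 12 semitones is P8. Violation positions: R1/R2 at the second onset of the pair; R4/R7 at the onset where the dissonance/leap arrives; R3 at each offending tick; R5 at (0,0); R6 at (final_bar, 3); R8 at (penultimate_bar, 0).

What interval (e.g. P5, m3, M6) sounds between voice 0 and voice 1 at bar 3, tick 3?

voice 0=B2 voice 1=F3 -> TT

TT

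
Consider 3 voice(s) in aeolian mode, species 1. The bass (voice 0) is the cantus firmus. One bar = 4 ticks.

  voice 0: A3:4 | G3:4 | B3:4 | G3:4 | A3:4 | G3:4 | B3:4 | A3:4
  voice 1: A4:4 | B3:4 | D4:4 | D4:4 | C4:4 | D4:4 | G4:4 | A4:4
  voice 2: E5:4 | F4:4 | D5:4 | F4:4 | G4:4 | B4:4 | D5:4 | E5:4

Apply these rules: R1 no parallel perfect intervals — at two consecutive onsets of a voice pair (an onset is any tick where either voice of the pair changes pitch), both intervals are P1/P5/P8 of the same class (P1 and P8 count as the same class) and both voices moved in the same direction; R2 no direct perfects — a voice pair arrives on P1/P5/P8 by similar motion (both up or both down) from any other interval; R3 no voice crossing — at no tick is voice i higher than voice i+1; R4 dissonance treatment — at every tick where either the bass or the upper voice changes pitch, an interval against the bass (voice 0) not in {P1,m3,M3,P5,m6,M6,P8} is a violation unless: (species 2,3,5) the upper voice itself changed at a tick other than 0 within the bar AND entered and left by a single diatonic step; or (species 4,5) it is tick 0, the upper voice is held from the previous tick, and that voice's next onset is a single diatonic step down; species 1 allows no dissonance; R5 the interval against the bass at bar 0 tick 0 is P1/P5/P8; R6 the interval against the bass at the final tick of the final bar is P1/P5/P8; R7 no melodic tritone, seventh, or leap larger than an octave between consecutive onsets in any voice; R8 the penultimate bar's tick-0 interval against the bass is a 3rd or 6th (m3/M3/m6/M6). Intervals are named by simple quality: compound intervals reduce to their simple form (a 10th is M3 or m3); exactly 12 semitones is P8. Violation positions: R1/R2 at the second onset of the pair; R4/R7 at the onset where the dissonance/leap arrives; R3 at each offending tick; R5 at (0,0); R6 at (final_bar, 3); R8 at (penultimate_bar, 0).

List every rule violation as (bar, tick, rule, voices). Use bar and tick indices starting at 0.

bar 0: v0=A3 v1=A4 v2=E5 downbeat P5
bar 1: v0=G3 v1=B3 v2=F4 downbeat m7
bar 2: v0=B3 v1=D4 v2=D5 downbeat m3
bar 3: v0=G3 v1=D4 v2=F4 downbeat m7
bar 4: v0=A3 v1=C4 v2=G4 downbeat m7
bar 5: v0=G3 v1=D4 v2=B4 downbeat M3
bar 6: v0=B3 v1=G4 v2=D5 downbeat m3
bar 7: v0=A3 v1=A4 v2=E5 downbeat P5
  -> R4 @ bar 1 tick 0 v(0, 2): G3/F4 m7 untreated
  -> R7 @ bar 1 tick 0 v(1,): A4->B3 leap 10st
  -> R7 @ bar 1 tick 0 v(2,): E5->F4 leap 11st
  -> R2 @ bar 2 tick 0 v(1, 2): B3/F4 TT -> D4/D5 P8 similar
  -> R4 @ bar 3 tick 0 v(0, 2): G3/F4 m7 untreated
  -> R4 @ bar 4 tick 0 v(0, 2): A3/G4 m7 untreated
  -> R2 @ bar 6 tick 0 v(1, 2): D4/B4 M6 -> G4/D5 P5 similar
  -> R1 @ bar 7 tick 0 v(1, 2): G4/D5 P5 -> A4/E5 P5 similar

(1, 0, R4, (0, 2))
(1, 0, R7, (1,))
(1, 0, R7, (2,))
(2, 0, R2, (1, 2))
(3, 0, R4, (0, 2))
(4, 0, R4, (0, 2))
(6, 0, R2, (1, 2))
(7, 0, R1, (1, 2))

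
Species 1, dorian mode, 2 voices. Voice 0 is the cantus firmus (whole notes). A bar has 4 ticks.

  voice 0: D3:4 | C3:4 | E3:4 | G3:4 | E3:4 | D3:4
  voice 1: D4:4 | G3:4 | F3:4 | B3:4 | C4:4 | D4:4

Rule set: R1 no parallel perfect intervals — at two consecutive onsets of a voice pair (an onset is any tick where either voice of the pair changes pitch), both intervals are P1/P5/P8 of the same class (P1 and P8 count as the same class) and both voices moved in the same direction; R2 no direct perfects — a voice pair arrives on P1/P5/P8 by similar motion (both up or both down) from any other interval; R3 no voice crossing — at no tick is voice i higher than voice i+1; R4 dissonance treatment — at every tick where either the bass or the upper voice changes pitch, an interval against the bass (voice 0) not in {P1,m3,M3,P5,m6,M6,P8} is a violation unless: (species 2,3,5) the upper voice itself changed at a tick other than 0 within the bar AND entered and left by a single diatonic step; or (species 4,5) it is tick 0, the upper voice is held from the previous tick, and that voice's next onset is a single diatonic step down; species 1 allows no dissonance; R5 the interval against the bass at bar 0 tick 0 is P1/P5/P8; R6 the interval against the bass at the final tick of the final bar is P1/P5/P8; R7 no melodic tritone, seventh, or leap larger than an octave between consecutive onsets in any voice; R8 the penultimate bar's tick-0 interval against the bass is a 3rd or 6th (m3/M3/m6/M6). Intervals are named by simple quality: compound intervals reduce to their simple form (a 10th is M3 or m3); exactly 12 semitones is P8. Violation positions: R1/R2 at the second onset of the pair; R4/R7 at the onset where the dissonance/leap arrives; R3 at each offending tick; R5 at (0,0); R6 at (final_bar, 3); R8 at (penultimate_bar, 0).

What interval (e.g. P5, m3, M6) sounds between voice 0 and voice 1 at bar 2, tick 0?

m2

voice 0=E3 voice 1=F3 -> m2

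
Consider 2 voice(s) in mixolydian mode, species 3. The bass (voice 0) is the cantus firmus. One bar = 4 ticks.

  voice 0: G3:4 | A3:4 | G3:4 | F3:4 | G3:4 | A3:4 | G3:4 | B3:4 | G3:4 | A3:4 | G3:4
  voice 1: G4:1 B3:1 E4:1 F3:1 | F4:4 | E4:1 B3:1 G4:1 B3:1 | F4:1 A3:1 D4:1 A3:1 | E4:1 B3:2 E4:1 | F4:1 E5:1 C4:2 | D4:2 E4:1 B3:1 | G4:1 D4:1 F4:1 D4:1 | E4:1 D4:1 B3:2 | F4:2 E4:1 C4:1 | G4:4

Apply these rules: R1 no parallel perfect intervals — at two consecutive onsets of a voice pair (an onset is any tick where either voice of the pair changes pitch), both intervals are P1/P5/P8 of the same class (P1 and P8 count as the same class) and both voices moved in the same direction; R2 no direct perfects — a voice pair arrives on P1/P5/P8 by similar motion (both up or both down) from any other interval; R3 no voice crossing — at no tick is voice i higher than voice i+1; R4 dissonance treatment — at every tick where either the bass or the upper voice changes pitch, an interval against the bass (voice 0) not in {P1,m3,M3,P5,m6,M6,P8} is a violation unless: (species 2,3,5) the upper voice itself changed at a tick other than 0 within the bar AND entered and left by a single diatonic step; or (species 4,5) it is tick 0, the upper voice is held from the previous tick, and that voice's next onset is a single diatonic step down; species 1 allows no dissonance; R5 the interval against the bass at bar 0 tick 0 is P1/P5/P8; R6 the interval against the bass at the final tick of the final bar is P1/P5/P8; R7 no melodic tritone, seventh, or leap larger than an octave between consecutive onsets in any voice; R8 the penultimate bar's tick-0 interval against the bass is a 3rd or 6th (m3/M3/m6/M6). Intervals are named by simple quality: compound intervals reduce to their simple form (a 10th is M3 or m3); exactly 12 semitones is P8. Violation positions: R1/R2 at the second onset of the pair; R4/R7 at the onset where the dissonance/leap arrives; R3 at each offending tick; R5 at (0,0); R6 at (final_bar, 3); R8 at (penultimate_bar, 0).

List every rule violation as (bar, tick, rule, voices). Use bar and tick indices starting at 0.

(0, 3, R3, (0, 1))
(0, 3, R4, (0, 1))
(0, 3, R7, (1,))
(3, 0, R7, (1,))
(5, 1, R7, (1,))
(5, 2, R7, (1,))
(7, 2, R4, (0, 1))
(9, 0, R7, (1,))

bar 0: v0=G3 v1=G4 downbeat P8
bar 1: v0=A3 v1=F4 downbeat m6
bar 2: v0=G3 v1=E4 downbeat M6
bar 3: v0=F3 v1=F4 downbeat P8
bar 4: v0=G3 v1=E4 downbeat M6
bar 5: v0=A3 v1=F4 downbeat m6
bar 6: v0=G3 v1=D4 downbeat P5
bar 7: v0=B3 v1=G4 downbeat m6
bar 8: v0=G3 v1=E4 downbeat M6
bar 9: v0=A3 v1=F4 downbeat m6
bar 10: v0=G3 v1=G4 downbeat P8
  -> R3 @ bar 0 tick 3 v(0, 1): G3 above F3
  -> R4 @ bar 0 tick 3 v(0, 1): G3/F3 M2 untreated
  -> R7 @ bar 0 tick 3 v(1,): E4->F3 leap 11st
  -> R7 @ bar 3 tick 0 v(1,): B3->F4 leap 6st
  -> R7 @ bar 5 tick 1 v(1,): F4->E5 leap 11st
  -> R7 @ bar 5 tick 2 v(1,): E5->C4 leap 16st
  -> R4 @ bar 7 tick 2 v(0, 1): B3/F4 TT untreated
  -> R7 @ bar 9 tick 0 v(1,): B3->F4 leap 6st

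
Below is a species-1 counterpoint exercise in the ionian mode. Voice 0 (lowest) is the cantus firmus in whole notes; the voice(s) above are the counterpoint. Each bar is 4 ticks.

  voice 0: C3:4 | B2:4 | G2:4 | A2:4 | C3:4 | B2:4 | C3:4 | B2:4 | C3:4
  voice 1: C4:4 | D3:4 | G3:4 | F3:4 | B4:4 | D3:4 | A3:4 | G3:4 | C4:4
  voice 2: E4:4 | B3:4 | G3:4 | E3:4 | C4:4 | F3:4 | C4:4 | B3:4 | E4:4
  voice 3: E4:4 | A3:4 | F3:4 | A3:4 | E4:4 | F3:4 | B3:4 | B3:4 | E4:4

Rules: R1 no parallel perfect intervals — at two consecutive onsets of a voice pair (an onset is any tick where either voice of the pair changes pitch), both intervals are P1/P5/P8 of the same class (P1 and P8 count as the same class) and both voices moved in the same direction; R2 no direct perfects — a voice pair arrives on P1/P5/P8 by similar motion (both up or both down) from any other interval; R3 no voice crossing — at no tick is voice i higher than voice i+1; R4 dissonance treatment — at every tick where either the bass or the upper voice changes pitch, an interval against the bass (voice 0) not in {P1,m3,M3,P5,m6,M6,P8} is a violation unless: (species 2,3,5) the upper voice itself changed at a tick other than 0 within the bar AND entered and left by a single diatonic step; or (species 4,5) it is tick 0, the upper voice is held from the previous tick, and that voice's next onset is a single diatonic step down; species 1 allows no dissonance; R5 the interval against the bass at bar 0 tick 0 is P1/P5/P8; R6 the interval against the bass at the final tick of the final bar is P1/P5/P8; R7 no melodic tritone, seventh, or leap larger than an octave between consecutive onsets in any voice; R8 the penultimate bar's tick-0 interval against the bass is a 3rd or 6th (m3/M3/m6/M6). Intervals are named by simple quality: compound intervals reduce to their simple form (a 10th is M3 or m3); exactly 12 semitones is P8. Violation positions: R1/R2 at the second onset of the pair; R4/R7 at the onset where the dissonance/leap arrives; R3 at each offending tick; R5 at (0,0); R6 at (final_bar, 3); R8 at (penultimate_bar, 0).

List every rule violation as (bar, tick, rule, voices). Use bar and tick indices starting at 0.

bar 0: v0=C3 v1=C4 v2=E4 v3=E4 downbeat M3
bar 1: v0=B2 v1=D3 v2=B3 v3=A3 downbeat m7
bar 2: v0=G2 v1=G3 v2=G3 v3=F3 downbeat m7
bar 3: v0=A2 v1=F3 v2=E3 v3=A3 downbeat P8
bar 4: v0=C3 v1=B4 v2=C4 v3=E4 downbeat M3
bar 5: v0=B2 v1=D3 v2=F3 v3=F3 downbeat TT
bar 6: v0=C3 v1=A3 v2=C4 v3=B3 downbeat M7
bar 7: v0=B2 v1=G3 v2=B3 v3=B3 downbeat P8
bar 8: v0=C3 v1=C4 v2=E4 v3=E4 downbeat M3
  -> R5 @ bar 0 tick 0 v(0, 2): opens on M3
  -> R5 @ bar 0 tick 0 v(0, 3): opens on M3
  -> R2 @ bar 1 tick 0 v(0, 2): C3/E4 M3 -> B2/B3 P8 similar
  -> R2 @ bar 1 tick 0 v(1, 3): C4/E4 M3 -> D3/A3 P5 similar
  -> R3 @ bar 1 tick 0 v(2, 3): B3 above A3
  -> R4 @ bar 1 tick 0 v(0, 3): B2/A3 m7 untreated
  -> R7 @ bar 1 tick 0 v(1,): C4->D3 leap 10st
  -> R3 @ bar 1 tick 1 v(2, 3): B3 above A3
  -> R3 @ bar 1 tick 2 v(2, 3): B3 above A3
  -> R3 @ bar 1 tick 3 v(2, 3): B3 above A3
  -> R1 @ bar 2 tick 0 v(0, 2): B2/B3 P8 -> G2/G3 P8 similar
  -> R3 @ bar 2 tick 0 v(2, 3): G3 above F3
  -> R4 @ bar 2 tick 0 v(0, 3): G2/F3 m7 untreated
  -> R3 @ bar 2 tick 1 v(2, 3): G3 above F3
  -> R3 @ bar 2 tick 2 v(2, 3): G3 above F3
  -> R3 @ bar 2 tick 3 v(2, 3): G3 above F3
  -> R2 @ bar 3 tick 0 v(0, 3): G2/F3 m7 -> A2/A3 P8 similar
  -> R3 @ bar 3 tick 0 v(1, 2): F3 above E3
  -> R3 @ bar 3 tick 1 v(1, 2): F3 above E3
  -> R3 @ bar 3 tick 2 v(1, 2): F3 above E3
  -> R3 @ bar 3 tick 3 v(1, 2): F3 above E3
  -> R2 @ bar 4 tick 0 v(0, 2): A2/E3 P5 -> C3/C4 P8 similar
  -> R2 @ bar 4 tick 0 v(1, 3): F3/A3 M3 -> B4/E4 P5 similar
  -> R3 @ bar 4 tick 0 v(1, 2): B4 above C4
  -> R4 @ bar 4 tick 0 v(0, 1): C3/B4 M7 untreated
  -> R7 @ bar 4 tick 0 v(1,): F3->B4 leap 18st
  -> R3 @ bar 4 tick 1 v(1, 2): B4 above C4
  -> R3 @ bar 4 tick 2 v(1, 2): B4 above C4
  -> R3 @ bar 4 tick 3 v(1, 2): B4 above C4
  -> R2 @ bar 5 tick 0 v(2, 3): C4/E4 M3 -> F3/F3 P1 similar
  -> R4 @ bar 5 tick 0 v(0, 2): B2/F3 TT untreated
  -> R4 @ bar 5 tick 0 v(0, 3): B2/F3 TT untreated
  -> R7 @ bar 5 tick 0 v(1,): B4->D3 leap 21st
  -> R7 @ bar 5 tick 0 v(3,): E4->F3 leap 11st
  -> R2 @ bar 6 tick 0 v(0, 2): B2/F3 TT -> C3/C4 P8 similar
  -> R3 @ bar 6 tick 0 v(2, 3): C4 above B3
  -> R4 @ bar 6 tick 0 v(0, 3): C3/B3 M7 untreated
  -> R7 @ bar 6 tick 0 v(3,): F3->B3 leap 6st
  -> R3 @ bar 6 tick 1 v(2, 3): C4 above B3
  -> R3 @ bar 6 tick 2 v(2, 3): C4 above B3
  -> R3 @ bar 6 tick 3 v(2, 3): C4 above B3
  -> R1 @ bar 7 tick 0 v(0, 2): C3/C4 P8 -> B2/B3 P8 similar
  -> R8 @ bar 7 tick 0 v(0, 2): penult P8 not 3rd/6th
  -> R8 @ bar 7 tick 0 v(0, 3): penult P8 not 3rd/6th
  -> R1 @ bar 8 tick 0 v(2, 3): B3/B3 P1 -> E4/E4 P1 similar
  -> R2 @ bar 8 tick 0 v(0, 1): B2/G3 m6 -> C3/C4 P8 similar
  -> R6 @ bar 8 tick 3 v(0, 2): closes on M3
  -> R6 @ bar 8 tick 3 v(0, 3): closes on M3

(0, 0, R5, (0, 2))
(0, 0, R5, (0, 3))
(1, 0, R2, (0, 2))
(1, 0, R2, (1, 3))
(1, 0, R3, (2, 3))
(1, 0, R4, (0, 3))
(1, 0, R7, (1,))
(1, 1, R3, (2, 3))
(1, 2, R3, (2, 3))
(1, 3, R3, (2, 3))
(2, 0, R1, (0, 2))
(2, 0, R3, (2, 3))
(2, 0, R4, (0, 3))
(2, 1, R3, (2, 3))
(2, 2, R3, (2, 3))
(2, 3, R3, (2, 3))
(3, 0, R2, (0, 3))
(3, 0, R3, (1, 2))
(3, 1, R3, (1, 2))
(3, 2, R3, (1, 2))
(3, 3, R3, (1, 2))
(4, 0, R2, (0, 2))
(4, 0, R2, (1, 3))
(4, 0, R3, (1, 2))
(4, 0, R4, (0, 1))
(4, 0, R7, (1,))
(4, 1, R3, (1, 2))
(4, 2, R3, (1, 2))
(4, 3, R3, (1, 2))
(5, 0, R2, (2, 3))
(5, 0, R4, (0, 2))
(5, 0, R4, (0, 3))
(5, 0, R7, (1,))
(5, 0, R7, (3,))
(6, 0, R2, (0, 2))
(6, 0, R3, (2, 3))
(6, 0, R4, (0, 3))
(6, 0, R7, (3,))
(6, 1, R3, (2, 3))
(6, 2, R3, (2, 3))
(6, 3, R3, (2, 3))
(7, 0, R1, (0, 2))
(7, 0, R8, (0, 2))
(7, 0, R8, (0, 3))
(8, 0, R1, (2, 3))
(8, 0, R2, (0, 1))
(8, 3, R6, (0, 2))
(8, 3, R6, (0, 3))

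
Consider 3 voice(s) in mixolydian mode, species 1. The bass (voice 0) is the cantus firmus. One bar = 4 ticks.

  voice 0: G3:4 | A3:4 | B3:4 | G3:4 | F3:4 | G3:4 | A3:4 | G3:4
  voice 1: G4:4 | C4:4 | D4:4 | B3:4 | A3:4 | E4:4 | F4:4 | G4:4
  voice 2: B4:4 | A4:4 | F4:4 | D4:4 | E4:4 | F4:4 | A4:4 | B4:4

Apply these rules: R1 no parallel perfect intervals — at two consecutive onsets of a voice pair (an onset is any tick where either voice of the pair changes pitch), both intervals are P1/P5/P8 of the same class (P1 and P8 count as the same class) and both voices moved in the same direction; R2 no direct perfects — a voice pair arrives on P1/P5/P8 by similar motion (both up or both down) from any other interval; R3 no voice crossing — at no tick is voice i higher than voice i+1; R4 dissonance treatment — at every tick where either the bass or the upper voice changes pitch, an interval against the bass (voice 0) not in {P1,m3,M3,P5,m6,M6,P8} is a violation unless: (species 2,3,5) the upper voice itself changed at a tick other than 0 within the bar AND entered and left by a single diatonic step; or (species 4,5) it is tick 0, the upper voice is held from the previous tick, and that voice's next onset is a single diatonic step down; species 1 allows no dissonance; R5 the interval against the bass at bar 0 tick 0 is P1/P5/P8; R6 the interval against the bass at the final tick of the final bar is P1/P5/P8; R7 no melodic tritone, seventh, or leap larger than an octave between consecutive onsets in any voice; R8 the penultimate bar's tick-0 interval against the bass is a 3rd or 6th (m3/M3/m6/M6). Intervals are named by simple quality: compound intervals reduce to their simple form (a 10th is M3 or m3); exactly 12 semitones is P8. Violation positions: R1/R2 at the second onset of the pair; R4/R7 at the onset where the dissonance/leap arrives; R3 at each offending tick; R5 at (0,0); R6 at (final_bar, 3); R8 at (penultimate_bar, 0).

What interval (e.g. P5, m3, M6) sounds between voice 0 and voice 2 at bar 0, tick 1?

voice 0=G3 voice 2=B4 -> M3

M3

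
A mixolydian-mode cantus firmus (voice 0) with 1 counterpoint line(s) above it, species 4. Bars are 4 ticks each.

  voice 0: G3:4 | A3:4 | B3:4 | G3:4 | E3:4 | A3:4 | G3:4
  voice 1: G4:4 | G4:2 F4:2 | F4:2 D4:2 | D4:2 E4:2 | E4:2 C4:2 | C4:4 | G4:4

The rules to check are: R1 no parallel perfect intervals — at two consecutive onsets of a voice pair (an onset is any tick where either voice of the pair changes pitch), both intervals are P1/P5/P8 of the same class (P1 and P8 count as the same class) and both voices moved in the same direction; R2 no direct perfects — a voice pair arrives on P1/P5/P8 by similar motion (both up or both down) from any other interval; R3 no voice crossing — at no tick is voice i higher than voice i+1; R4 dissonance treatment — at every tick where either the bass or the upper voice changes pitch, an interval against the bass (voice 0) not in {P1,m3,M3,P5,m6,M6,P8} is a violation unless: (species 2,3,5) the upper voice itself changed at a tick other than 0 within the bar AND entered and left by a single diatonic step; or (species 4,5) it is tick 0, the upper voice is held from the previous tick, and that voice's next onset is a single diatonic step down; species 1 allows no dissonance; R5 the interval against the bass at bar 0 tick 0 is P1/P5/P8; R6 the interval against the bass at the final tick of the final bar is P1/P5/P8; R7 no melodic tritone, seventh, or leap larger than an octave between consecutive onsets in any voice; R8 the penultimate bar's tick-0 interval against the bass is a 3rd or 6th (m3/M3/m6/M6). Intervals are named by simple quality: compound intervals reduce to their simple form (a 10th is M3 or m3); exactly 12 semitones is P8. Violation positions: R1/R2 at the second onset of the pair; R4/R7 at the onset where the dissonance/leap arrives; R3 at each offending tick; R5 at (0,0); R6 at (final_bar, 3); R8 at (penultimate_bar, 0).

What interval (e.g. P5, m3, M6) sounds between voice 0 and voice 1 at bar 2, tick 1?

TT

voice 0=B3 voice 1=F4 -> TT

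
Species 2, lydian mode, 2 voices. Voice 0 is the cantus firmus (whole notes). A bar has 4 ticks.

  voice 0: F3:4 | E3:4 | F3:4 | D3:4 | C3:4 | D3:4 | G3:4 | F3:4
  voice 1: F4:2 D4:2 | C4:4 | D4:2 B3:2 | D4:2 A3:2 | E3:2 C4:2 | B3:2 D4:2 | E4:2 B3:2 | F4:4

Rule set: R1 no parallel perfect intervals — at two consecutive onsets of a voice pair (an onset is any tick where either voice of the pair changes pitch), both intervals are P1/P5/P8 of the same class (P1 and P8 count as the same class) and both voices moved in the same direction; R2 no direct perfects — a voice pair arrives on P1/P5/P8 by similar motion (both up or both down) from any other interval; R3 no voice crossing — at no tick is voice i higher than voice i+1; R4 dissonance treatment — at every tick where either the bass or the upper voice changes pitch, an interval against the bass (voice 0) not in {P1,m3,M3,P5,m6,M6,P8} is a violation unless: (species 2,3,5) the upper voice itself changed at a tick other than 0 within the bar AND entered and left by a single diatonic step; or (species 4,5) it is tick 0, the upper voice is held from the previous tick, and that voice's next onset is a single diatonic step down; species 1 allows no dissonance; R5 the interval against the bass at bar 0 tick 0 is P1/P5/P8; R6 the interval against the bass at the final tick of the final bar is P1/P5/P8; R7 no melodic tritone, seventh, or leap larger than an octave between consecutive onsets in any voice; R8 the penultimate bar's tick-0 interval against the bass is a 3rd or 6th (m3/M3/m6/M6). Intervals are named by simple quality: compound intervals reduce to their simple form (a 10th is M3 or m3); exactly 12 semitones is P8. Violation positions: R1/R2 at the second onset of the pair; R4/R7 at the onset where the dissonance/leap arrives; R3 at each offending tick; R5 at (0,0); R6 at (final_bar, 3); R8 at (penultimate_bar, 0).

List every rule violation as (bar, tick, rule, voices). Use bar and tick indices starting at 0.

(2, 2, R4, (0, 1))
(7, 0, R7, (1,))

bar 0: v0=F3 v1=F4 downbeat P8
bar 1: v0=E3 v1=C4 downbeat m6
bar 2: v0=F3 v1=D4 downbeat M6
bar 3: v0=D3 v1=D4 downbeat P8
bar 4: v0=C3 v1=E3 downbeat M3
bar 5: v0=D3 v1=B3 downbeat M6
bar 6: v0=G3 v1=E4 downbeat M6
bar 7: v0=F3 v1=F4 downbeat P8
  -> R4 @ bar 2 tick 2 v(0, 1): F3/B3 TT untreated
  -> R7 @ bar 7 tick 0 v(1,): B3->F4 leap 6st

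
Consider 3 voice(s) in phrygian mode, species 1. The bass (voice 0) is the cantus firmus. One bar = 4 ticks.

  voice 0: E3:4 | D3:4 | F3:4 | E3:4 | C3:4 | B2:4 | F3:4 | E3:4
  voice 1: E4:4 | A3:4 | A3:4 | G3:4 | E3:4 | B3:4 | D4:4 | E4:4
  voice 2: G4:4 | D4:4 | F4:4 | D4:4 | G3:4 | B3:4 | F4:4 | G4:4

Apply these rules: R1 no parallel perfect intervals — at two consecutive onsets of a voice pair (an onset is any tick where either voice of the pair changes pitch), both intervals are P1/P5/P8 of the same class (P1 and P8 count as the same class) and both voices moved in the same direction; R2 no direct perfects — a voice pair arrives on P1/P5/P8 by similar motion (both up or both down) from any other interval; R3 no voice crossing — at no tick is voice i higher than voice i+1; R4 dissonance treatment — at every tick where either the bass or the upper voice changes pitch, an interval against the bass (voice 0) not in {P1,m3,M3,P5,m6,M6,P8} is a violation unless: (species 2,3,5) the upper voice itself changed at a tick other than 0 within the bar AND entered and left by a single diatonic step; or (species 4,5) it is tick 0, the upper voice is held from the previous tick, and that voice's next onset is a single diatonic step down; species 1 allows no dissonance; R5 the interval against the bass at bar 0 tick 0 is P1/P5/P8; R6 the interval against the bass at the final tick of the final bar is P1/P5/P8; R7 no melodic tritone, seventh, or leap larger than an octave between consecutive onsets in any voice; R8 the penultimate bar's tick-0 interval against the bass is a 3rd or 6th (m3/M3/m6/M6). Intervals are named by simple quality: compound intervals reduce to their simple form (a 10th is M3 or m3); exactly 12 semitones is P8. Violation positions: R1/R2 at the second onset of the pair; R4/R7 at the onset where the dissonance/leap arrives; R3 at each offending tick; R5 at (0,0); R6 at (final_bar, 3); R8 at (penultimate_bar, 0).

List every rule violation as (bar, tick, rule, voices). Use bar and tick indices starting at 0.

bar 0: v0=E3 v1=E4 v2=G4 downbeat m3
bar 1: v0=D3 v1=A3 v2=D4 downbeat P8
bar 2: v0=F3 v1=A3 v2=F4 downbeat P8
bar 3: v0=E3 v1=G3 v2=D4 downbeat m7
bar 4: v0=C3 v1=E3 v2=G3 downbeat P5
bar 5: v0=B2 v1=B3 v2=B3 downbeat P8
bar 6: v0=F3 v1=D4 v2=F4 downbeat P8
bar 7: v0=E3 v1=E4 v2=G4 downbeat m3
  -> R5 @ bar 0 tick 0 v(0, 2): opens on m3
  -> R2 @ bar 1 tick 0 v(0, 1): E3/E4 P8 -> D3/A3 P5 similar
  -> R2 @ bar 1 tick 0 v(0, 2): E3/G4 m3 -> D3/D4 P8 similar
  -> R1 @ bar 2 tick 0 v(0, 2): D3/D4 P8 -> F3/F4 P8 similar
  -> R2 @ bar 3 tick 0 v(1, 2): A3/F4 m6 -> G3/D4 P5 similar
  -> R4 @ bar 3 tick 0 v(0, 2): E3/D4 m7 untreated
  -> R2 @ bar 4 tick 0 v(0, 2): E3/D4 m7 -> C3/G3 P5 similar
  -> R2 @ bar 5 tick 0 v(1, 2): E3/G3 m3 -> B3/B3 P1 similar
  -> R1 @ bar 6 tick 0 v(0, 2): B2/B3 P8 -> F3/F4 P8 similar
  -> R7 @ bar 6 tick 0 v(0,): B2->F3 leap 6st
  -> R7 @ bar 6 tick 0 v(2,): B3->F4 leap 6st
  -> R8 @ bar 6 tick 0 v(0, 2): penult P8 not 3rd/6th
  -> R6 @ bar 7 tick 3 v(0, 2): closes on m3

(0, 0, R5, (0, 2))
(1, 0, R2, (0, 1))
(1, 0, R2, (0, 2))
(2, 0, R1, (0, 2))
(3, 0, R2, (1, 2))
(3, 0, R4, (0, 2))
(4, 0, R2, (0, 2))
(5, 0, R2, (1, 2))
(6, 0, R1, (0, 2))
(6, 0, R7, (0,))
(6, 0, R7, (2,))
(6, 0, R8, (0, 2))
(7, 3, R6, (0, 2))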